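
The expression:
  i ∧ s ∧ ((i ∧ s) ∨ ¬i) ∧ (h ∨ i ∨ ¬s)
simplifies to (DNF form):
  i ∧ s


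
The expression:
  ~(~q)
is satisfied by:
  {q: True}


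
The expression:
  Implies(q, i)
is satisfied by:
  {i: True, q: False}
  {q: False, i: False}
  {q: True, i: True}


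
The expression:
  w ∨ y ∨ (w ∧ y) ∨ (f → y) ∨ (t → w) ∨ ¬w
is always true.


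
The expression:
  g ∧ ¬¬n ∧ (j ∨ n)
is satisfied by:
  {g: True, n: True}


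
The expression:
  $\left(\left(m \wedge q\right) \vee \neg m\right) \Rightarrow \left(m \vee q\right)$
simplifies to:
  $m \vee q$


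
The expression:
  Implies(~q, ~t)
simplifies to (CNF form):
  q | ~t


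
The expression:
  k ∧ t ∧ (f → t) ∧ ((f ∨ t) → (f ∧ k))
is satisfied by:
  {t: True, f: True, k: True}


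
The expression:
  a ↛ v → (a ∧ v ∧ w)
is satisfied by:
  {v: True, a: False}
  {a: False, v: False}
  {a: True, v: True}


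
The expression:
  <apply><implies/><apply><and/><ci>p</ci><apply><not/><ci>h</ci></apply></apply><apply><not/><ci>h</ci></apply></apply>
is always true.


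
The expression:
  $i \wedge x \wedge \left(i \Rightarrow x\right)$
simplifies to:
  $i \wedge x$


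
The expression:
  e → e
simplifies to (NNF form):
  True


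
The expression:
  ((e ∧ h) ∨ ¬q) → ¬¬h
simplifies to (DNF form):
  h ∨ q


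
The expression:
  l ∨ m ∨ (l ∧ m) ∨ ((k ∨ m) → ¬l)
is always true.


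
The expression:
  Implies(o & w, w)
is always true.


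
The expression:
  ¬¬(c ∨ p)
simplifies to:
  c ∨ p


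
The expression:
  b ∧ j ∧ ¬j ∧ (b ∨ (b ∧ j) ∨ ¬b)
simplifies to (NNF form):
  False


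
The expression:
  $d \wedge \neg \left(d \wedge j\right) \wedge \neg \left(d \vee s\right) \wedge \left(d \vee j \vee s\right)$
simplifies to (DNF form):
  $\text{False}$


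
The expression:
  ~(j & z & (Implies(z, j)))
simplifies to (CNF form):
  ~j | ~z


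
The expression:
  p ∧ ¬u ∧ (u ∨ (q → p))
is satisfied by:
  {p: True, u: False}


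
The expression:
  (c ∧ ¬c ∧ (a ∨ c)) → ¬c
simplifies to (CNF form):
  True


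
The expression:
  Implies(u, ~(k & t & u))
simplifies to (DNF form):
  ~k | ~t | ~u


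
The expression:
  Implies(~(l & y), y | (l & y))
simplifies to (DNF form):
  y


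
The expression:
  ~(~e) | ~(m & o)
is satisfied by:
  {e: True, o: False, m: False}
  {o: False, m: False, e: False}
  {e: True, m: True, o: False}
  {m: True, o: False, e: False}
  {e: True, o: True, m: False}
  {o: True, e: False, m: False}
  {e: True, m: True, o: True}


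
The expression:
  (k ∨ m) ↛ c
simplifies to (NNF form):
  ¬c ∧ (k ∨ m)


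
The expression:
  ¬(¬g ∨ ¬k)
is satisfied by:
  {g: True, k: True}


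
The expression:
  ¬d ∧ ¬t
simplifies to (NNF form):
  ¬d ∧ ¬t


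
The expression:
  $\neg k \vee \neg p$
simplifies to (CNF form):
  $\neg k \vee \neg p$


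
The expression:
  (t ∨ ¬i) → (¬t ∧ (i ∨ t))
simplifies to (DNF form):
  i ∧ ¬t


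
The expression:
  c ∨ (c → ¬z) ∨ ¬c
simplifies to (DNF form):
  True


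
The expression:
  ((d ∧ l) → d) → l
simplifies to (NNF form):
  l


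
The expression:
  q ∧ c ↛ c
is never true.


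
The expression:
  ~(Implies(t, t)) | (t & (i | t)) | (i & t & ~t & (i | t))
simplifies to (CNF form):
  t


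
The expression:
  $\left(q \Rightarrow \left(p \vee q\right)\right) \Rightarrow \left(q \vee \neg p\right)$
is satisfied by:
  {q: True, p: False}
  {p: False, q: False}
  {p: True, q: True}


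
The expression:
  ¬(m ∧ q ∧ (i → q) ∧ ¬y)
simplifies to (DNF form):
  y ∨ ¬m ∨ ¬q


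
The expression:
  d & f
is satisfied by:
  {d: True, f: True}


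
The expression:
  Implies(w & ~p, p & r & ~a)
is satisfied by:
  {p: True, w: False}
  {w: False, p: False}
  {w: True, p: True}


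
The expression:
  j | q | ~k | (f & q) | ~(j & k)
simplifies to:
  True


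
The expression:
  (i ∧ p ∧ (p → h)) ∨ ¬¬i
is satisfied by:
  {i: True}


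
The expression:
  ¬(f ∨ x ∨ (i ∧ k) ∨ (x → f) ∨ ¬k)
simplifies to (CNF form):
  False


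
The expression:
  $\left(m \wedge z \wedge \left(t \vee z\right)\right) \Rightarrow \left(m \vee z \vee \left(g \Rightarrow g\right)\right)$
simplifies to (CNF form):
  $\text{True}$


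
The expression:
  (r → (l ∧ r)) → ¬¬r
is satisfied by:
  {r: True}


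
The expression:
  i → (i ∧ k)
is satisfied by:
  {k: True, i: False}
  {i: False, k: False}
  {i: True, k: True}


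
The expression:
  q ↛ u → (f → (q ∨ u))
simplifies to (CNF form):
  True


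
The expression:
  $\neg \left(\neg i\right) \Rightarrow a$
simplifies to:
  $a \vee \neg i$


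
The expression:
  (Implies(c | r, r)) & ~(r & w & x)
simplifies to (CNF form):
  (r | ~c) & (r | ~r) & (r | ~c | ~w) & (r | ~c | ~x) & (r | ~r | ~w) & (r | ~r | ~x) & (~c | ~w | ~x) & (~r | ~w | ~x)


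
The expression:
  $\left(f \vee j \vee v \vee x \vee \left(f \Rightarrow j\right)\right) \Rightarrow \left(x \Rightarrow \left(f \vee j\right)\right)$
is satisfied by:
  {f: True, j: True, x: False}
  {f: True, j: False, x: False}
  {j: True, f: False, x: False}
  {f: False, j: False, x: False}
  {x: True, f: True, j: True}
  {x: True, f: True, j: False}
  {x: True, j: True, f: False}


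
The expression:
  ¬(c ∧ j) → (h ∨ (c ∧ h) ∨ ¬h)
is always true.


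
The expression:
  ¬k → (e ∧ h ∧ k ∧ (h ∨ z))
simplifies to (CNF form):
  k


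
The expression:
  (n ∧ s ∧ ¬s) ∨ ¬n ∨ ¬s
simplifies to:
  ¬n ∨ ¬s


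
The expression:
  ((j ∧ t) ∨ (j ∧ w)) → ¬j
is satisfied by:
  {t: False, j: False, w: False}
  {w: True, t: False, j: False}
  {t: True, w: False, j: False}
  {w: True, t: True, j: False}
  {j: True, w: False, t: False}


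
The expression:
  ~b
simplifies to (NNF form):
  ~b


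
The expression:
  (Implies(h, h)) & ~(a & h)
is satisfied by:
  {h: False, a: False}
  {a: True, h: False}
  {h: True, a: False}


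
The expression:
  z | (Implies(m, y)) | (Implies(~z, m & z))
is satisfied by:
  {y: True, z: True, m: False}
  {y: True, m: False, z: False}
  {z: True, m: False, y: False}
  {z: False, m: False, y: False}
  {y: True, z: True, m: True}
  {y: True, m: True, z: False}
  {z: True, m: True, y: False}


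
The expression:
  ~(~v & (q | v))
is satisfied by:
  {v: True, q: False}
  {q: False, v: False}
  {q: True, v: True}


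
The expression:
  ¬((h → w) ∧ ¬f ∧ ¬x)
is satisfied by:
  {x: True, h: True, f: True, w: False}
  {x: True, f: True, w: False, h: False}
  {x: True, h: True, f: True, w: True}
  {x: True, f: True, w: True, h: False}
  {x: True, h: True, w: False, f: False}
  {x: True, w: False, f: False, h: False}
  {x: True, h: True, w: True, f: False}
  {x: True, w: True, f: False, h: False}
  {h: True, f: True, w: False, x: False}
  {f: True, h: False, w: False, x: False}
  {h: True, f: True, w: True, x: False}
  {f: True, w: True, h: False, x: False}
  {h: True, w: False, f: False, x: False}


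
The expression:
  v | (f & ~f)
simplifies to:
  v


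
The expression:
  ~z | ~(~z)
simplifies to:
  True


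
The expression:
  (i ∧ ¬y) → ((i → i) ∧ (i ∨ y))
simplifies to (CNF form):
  True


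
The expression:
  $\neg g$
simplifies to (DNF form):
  $\neg g$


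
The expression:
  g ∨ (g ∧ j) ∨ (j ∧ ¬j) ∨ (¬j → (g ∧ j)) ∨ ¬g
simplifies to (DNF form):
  True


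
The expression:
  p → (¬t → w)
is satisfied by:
  {t: True, w: True, p: False}
  {t: True, p: False, w: False}
  {w: True, p: False, t: False}
  {w: False, p: False, t: False}
  {t: True, w: True, p: True}
  {t: True, p: True, w: False}
  {w: True, p: True, t: False}


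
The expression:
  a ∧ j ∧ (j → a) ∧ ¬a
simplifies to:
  False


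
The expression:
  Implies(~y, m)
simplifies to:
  m | y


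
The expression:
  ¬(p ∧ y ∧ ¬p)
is always true.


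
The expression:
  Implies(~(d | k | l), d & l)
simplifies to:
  d | k | l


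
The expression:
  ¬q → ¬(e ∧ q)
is always true.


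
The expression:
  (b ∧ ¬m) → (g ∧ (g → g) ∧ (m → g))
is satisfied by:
  {m: True, g: True, b: False}
  {m: True, g: False, b: False}
  {g: True, m: False, b: False}
  {m: False, g: False, b: False}
  {b: True, m: True, g: True}
  {b: True, m: True, g: False}
  {b: True, g: True, m: False}


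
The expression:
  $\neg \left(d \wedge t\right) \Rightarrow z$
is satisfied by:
  {d: True, z: True, t: True}
  {d: True, z: True, t: False}
  {z: True, t: True, d: False}
  {z: True, t: False, d: False}
  {d: True, t: True, z: False}


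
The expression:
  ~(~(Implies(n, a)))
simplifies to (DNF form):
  a | ~n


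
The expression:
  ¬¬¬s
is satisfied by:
  {s: False}


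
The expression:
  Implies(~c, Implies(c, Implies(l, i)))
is always true.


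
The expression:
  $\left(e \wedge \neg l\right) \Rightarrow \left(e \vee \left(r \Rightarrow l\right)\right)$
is always true.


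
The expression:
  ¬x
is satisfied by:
  {x: False}


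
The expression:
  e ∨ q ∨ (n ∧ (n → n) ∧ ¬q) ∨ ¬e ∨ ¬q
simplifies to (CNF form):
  True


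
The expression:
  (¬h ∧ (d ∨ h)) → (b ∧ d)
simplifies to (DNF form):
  b ∨ h ∨ ¬d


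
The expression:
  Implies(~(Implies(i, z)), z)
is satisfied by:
  {z: True, i: False}
  {i: False, z: False}
  {i: True, z: True}


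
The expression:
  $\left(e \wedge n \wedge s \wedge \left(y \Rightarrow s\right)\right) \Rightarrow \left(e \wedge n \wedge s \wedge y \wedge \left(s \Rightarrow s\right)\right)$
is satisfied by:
  {y: True, s: False, e: False, n: False}
  {y: False, s: False, e: False, n: False}
  {y: True, n: True, s: False, e: False}
  {n: True, y: False, s: False, e: False}
  {y: True, e: True, n: False, s: False}
  {e: True, n: False, s: False, y: False}
  {y: True, n: True, e: True, s: False}
  {n: True, e: True, y: False, s: False}
  {y: True, s: True, n: False, e: False}
  {s: True, n: False, e: False, y: False}
  {y: True, n: True, s: True, e: False}
  {n: True, s: True, y: False, e: False}
  {y: True, e: True, s: True, n: False}
  {e: True, s: True, n: False, y: False}
  {y: True, n: True, e: True, s: True}


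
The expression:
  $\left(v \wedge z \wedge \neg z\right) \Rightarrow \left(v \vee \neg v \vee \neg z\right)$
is always true.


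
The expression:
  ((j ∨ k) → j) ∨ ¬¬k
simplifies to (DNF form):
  True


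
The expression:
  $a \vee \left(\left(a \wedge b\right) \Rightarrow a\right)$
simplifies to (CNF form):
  $\text{True}$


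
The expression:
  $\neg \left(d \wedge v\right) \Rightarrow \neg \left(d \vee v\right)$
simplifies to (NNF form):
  $\left(d \wedge v\right) \vee \left(\neg d \wedge \neg v\right)$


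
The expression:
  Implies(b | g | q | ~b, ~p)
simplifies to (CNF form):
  ~p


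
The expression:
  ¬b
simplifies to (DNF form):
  ¬b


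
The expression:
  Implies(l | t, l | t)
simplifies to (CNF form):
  True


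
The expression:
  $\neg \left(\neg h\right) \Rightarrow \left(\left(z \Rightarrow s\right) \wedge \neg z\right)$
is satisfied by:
  {h: False, z: False}
  {z: True, h: False}
  {h: True, z: False}


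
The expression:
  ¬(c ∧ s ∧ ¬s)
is always true.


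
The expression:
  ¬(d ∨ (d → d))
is never true.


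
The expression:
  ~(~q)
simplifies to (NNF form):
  q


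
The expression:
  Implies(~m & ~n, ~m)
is always true.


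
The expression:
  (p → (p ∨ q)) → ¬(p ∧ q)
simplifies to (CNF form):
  ¬p ∨ ¬q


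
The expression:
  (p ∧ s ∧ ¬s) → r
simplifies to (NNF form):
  True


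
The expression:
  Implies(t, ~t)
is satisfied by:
  {t: False}


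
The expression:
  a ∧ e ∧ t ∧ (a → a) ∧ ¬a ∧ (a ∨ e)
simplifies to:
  False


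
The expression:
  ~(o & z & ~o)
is always true.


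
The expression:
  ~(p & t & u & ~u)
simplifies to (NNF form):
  True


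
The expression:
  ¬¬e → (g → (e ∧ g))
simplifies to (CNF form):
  True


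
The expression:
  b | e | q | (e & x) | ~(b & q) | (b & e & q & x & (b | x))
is always true.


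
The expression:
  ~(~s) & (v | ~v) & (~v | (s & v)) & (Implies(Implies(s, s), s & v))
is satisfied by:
  {s: True, v: True}


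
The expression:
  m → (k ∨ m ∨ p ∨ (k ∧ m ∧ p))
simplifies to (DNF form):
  True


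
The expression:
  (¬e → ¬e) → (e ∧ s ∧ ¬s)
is never true.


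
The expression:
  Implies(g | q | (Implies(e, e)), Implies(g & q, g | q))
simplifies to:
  True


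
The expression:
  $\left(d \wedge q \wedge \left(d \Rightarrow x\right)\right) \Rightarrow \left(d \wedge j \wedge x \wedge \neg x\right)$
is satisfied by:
  {q: False, d: False, x: False}
  {x: True, q: False, d: False}
  {d: True, q: False, x: False}
  {x: True, d: True, q: False}
  {q: True, x: False, d: False}
  {x: True, q: True, d: False}
  {d: True, q: True, x: False}


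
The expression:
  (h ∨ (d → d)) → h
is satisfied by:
  {h: True}


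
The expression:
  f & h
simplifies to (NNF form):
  f & h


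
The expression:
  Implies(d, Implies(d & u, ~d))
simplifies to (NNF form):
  ~d | ~u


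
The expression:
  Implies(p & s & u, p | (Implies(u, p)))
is always true.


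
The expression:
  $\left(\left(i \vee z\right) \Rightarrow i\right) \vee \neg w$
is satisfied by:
  {i: True, w: False, z: False}
  {w: False, z: False, i: False}
  {i: True, z: True, w: False}
  {z: True, w: False, i: False}
  {i: True, w: True, z: False}
  {w: True, i: False, z: False}
  {i: True, z: True, w: True}


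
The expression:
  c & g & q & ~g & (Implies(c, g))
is never true.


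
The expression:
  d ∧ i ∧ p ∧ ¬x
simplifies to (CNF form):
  d ∧ i ∧ p ∧ ¬x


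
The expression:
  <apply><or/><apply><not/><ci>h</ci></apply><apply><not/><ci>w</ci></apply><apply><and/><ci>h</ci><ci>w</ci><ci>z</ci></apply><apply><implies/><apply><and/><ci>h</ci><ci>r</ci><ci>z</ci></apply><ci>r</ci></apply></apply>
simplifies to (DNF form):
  <true/>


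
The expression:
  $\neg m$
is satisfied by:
  {m: False}


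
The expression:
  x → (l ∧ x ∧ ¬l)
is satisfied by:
  {x: False}


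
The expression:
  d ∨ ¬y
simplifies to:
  d ∨ ¬y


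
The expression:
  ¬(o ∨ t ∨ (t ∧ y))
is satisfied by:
  {o: False, t: False}


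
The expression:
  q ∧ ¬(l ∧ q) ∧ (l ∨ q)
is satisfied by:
  {q: True, l: False}


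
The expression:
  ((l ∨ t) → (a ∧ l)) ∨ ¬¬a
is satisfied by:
  {a: True, t: False, l: False}
  {a: True, l: True, t: False}
  {a: True, t: True, l: False}
  {a: True, l: True, t: True}
  {l: False, t: False, a: False}


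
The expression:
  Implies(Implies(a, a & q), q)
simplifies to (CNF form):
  a | q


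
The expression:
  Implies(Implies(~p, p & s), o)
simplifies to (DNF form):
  o | ~p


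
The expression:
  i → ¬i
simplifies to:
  ¬i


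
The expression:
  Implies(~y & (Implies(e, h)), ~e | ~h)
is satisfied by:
  {y: True, h: False, e: False}
  {h: False, e: False, y: False}
  {y: True, e: True, h: False}
  {e: True, h: False, y: False}
  {y: True, h: True, e: False}
  {h: True, y: False, e: False}
  {y: True, e: True, h: True}


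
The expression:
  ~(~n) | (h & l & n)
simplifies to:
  n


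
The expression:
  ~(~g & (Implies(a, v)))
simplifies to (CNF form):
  (a | g) & (g | ~v)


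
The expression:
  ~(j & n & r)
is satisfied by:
  {n: False, r: False, j: False}
  {j: True, n: False, r: False}
  {r: True, n: False, j: False}
  {j: True, r: True, n: False}
  {n: True, j: False, r: False}
  {j: True, n: True, r: False}
  {r: True, n: True, j: False}


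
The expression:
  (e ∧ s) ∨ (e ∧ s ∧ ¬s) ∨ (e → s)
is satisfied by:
  {s: True, e: False}
  {e: False, s: False}
  {e: True, s: True}


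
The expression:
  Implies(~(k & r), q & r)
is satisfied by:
  {r: True, k: True, q: True}
  {r: True, k: True, q: False}
  {r: True, q: True, k: False}


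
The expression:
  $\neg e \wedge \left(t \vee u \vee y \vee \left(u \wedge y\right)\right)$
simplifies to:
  $\neg e \wedge \left(t \vee u \vee y\right)$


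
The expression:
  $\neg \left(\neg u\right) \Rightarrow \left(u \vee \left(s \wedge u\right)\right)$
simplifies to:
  $\text{True}$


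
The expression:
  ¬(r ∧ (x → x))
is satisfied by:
  {r: False}


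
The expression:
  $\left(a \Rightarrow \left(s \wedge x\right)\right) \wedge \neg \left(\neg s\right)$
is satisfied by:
  {x: True, s: True, a: False}
  {s: True, a: False, x: False}
  {x: True, a: True, s: True}


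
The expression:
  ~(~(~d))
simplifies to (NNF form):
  ~d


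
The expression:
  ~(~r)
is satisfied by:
  {r: True}


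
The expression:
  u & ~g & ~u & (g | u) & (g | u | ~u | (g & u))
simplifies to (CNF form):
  False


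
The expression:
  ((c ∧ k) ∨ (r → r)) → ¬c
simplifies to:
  ¬c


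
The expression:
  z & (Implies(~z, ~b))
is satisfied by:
  {z: True}


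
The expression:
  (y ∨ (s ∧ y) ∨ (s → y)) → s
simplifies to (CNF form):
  s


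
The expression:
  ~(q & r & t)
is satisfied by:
  {t: False, r: False, q: False}
  {q: True, t: False, r: False}
  {r: True, t: False, q: False}
  {q: True, r: True, t: False}
  {t: True, q: False, r: False}
  {q: True, t: True, r: False}
  {r: True, t: True, q: False}


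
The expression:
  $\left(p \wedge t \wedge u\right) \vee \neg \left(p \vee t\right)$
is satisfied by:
  {u: True, t: False, p: False}
  {u: False, t: False, p: False}
  {t: True, p: True, u: True}


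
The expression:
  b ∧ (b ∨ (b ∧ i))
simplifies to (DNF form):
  b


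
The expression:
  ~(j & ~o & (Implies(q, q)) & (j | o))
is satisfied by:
  {o: True, j: False}
  {j: False, o: False}
  {j: True, o: True}


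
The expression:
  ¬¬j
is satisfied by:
  {j: True}


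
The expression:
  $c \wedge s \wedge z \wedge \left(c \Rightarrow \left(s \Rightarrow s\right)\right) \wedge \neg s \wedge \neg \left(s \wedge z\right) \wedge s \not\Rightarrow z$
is never true.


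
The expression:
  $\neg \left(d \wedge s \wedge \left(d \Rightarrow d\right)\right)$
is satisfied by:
  {s: False, d: False}
  {d: True, s: False}
  {s: True, d: False}


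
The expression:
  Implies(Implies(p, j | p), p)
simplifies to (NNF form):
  p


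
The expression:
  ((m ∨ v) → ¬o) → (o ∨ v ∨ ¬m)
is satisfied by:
  {o: True, v: True, m: False}
  {o: True, m: False, v: False}
  {v: True, m: False, o: False}
  {v: False, m: False, o: False}
  {o: True, v: True, m: True}
  {o: True, m: True, v: False}
  {v: True, m: True, o: False}


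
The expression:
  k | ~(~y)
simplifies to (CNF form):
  k | y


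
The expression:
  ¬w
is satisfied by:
  {w: False}


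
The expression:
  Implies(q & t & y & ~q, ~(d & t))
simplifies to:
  True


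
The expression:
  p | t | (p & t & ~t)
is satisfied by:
  {t: True, p: True}
  {t: True, p: False}
  {p: True, t: False}


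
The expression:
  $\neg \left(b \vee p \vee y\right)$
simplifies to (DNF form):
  $\neg b \wedge \neg p \wedge \neg y$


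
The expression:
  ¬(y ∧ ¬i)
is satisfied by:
  {i: True, y: False}
  {y: False, i: False}
  {y: True, i: True}


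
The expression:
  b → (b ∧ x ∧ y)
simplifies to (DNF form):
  (x ∧ y) ∨ ¬b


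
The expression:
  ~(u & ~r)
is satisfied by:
  {r: True, u: False}
  {u: False, r: False}
  {u: True, r: True}


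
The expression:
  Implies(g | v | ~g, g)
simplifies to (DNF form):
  g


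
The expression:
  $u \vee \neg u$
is always true.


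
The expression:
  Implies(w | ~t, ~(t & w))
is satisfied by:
  {w: False, t: False}
  {t: True, w: False}
  {w: True, t: False}


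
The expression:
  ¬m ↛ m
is always true.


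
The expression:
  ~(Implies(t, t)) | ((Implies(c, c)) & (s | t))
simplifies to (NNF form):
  s | t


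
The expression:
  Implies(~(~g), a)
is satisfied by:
  {a: True, g: False}
  {g: False, a: False}
  {g: True, a: True}


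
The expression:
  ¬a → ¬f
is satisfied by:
  {a: True, f: False}
  {f: False, a: False}
  {f: True, a: True}


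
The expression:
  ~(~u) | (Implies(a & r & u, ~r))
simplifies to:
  True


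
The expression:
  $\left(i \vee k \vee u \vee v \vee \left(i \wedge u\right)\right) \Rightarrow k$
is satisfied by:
  {k: True, i: False, v: False, u: False}
  {k: True, u: True, i: False, v: False}
  {k: True, v: True, i: False, u: False}
  {k: True, u: True, v: True, i: False}
  {k: True, i: True, v: False, u: False}
  {k: True, u: True, i: True, v: False}
  {k: True, v: True, i: True, u: False}
  {k: True, u: True, v: True, i: True}
  {u: False, i: False, v: False, k: False}


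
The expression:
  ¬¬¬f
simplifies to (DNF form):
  ¬f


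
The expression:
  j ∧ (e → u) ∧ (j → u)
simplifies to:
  j ∧ u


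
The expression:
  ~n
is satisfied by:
  {n: False}


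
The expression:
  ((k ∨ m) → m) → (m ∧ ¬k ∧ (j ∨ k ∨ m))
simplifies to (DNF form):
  (k ∧ ¬m) ∨ (m ∧ ¬k)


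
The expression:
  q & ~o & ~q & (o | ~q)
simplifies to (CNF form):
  False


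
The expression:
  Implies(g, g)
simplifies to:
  True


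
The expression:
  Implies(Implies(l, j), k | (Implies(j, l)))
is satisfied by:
  {k: True, l: True, j: False}
  {k: True, l: False, j: False}
  {l: True, k: False, j: False}
  {k: False, l: False, j: False}
  {j: True, k: True, l: True}
  {j: True, k: True, l: False}
  {j: True, l: True, k: False}


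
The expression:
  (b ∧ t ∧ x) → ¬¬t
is always true.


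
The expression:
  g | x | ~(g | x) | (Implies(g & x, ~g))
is always true.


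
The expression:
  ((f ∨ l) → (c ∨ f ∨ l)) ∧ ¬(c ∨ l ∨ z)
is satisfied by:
  {z: False, l: False, c: False}


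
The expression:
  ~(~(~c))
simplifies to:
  ~c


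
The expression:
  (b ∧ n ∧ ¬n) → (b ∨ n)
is always true.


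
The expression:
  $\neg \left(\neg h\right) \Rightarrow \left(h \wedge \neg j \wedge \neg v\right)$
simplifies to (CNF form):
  $\left(\neg h \vee \neg j\right) \wedge \left(\neg h \vee \neg v\right)$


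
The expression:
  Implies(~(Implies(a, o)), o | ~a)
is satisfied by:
  {o: True, a: False}
  {a: False, o: False}
  {a: True, o: True}


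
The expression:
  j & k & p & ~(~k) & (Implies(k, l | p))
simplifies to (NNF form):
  j & k & p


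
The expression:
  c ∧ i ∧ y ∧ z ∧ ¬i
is never true.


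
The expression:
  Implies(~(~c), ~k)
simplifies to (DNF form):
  ~c | ~k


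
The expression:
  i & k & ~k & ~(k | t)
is never true.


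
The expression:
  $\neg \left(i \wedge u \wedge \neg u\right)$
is always true.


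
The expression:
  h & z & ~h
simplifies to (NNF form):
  False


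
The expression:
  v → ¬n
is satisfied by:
  {v: False, n: False}
  {n: True, v: False}
  {v: True, n: False}


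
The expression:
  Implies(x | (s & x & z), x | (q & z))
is always true.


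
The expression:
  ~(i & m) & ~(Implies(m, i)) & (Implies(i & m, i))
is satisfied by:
  {m: True, i: False}


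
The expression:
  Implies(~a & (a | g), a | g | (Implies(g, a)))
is always true.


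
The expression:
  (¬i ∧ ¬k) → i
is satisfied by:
  {i: True, k: True}
  {i: True, k: False}
  {k: True, i: False}


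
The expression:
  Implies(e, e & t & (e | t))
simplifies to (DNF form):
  t | ~e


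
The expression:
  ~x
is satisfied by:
  {x: False}


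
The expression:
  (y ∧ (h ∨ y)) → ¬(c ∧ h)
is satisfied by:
  {h: False, c: False, y: False}
  {y: True, h: False, c: False}
  {c: True, h: False, y: False}
  {y: True, c: True, h: False}
  {h: True, y: False, c: False}
  {y: True, h: True, c: False}
  {c: True, h: True, y: False}


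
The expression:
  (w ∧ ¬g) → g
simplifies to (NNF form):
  g ∨ ¬w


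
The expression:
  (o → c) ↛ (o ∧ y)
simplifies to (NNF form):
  (c ∧ ¬y) ∨ ¬o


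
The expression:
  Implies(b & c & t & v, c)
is always true.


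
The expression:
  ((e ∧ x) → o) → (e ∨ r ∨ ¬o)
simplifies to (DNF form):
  e ∨ r ∨ ¬o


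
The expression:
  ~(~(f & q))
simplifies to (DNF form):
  f & q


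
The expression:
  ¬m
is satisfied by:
  {m: False}


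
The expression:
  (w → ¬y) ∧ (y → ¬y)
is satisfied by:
  {y: False}


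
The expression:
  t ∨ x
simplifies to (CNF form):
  t ∨ x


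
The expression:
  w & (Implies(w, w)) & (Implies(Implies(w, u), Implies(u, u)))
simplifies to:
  w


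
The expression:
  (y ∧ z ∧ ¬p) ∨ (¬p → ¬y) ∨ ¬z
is always true.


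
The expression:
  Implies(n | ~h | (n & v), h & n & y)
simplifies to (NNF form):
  h & (y | ~n)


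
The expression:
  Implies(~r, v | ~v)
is always true.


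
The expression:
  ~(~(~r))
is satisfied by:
  {r: False}


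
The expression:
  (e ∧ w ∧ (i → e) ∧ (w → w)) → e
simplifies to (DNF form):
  True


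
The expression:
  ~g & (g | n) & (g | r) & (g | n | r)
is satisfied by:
  {r: True, n: True, g: False}


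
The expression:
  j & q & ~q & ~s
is never true.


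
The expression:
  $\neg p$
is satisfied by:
  {p: False}


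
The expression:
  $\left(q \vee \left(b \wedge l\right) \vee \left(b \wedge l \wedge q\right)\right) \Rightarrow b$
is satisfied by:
  {b: True, q: False}
  {q: False, b: False}
  {q: True, b: True}


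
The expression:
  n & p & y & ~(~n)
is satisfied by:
  {p: True, y: True, n: True}


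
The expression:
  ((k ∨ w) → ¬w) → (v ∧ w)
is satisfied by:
  {w: True}


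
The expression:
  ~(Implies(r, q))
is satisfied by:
  {r: True, q: False}


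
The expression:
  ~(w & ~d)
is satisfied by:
  {d: True, w: False}
  {w: False, d: False}
  {w: True, d: True}


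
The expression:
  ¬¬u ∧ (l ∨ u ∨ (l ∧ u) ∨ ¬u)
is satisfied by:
  {u: True}


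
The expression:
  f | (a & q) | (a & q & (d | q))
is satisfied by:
  {q: True, f: True, a: True}
  {q: True, f: True, a: False}
  {f: True, a: True, q: False}
  {f: True, a: False, q: False}
  {q: True, a: True, f: False}


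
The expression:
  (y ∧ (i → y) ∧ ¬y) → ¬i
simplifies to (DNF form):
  True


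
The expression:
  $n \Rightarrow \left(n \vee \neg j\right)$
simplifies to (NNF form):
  $\text{True}$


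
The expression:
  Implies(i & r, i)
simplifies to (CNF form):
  True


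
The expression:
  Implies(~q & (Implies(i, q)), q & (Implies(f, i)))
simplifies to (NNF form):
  i | q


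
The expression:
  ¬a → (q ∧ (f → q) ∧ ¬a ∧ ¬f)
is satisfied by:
  {a: True, q: True, f: False}
  {a: True, q: False, f: False}
  {f: True, a: True, q: True}
  {f: True, a: True, q: False}
  {q: True, f: False, a: False}


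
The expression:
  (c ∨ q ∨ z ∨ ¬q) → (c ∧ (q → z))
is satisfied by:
  {c: True, z: True, q: False}
  {c: True, q: False, z: False}
  {c: True, z: True, q: True}


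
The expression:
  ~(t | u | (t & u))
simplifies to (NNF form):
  ~t & ~u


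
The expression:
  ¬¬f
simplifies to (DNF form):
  f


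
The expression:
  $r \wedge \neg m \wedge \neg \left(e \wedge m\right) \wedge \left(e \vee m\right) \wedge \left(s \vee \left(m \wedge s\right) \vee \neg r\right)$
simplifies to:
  $e \wedge r \wedge s \wedge \neg m$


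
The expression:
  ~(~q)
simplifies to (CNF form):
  q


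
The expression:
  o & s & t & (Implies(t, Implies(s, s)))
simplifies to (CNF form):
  o & s & t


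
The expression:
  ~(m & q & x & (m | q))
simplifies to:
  ~m | ~q | ~x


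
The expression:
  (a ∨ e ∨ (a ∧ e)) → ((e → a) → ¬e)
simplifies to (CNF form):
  ¬a ∨ ¬e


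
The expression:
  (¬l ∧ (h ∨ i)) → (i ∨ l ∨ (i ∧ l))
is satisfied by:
  {i: True, l: True, h: False}
  {i: True, h: False, l: False}
  {l: True, h: False, i: False}
  {l: False, h: False, i: False}
  {i: True, l: True, h: True}
  {i: True, h: True, l: False}
  {l: True, h: True, i: False}


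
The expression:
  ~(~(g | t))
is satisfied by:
  {t: True, g: True}
  {t: True, g: False}
  {g: True, t: False}


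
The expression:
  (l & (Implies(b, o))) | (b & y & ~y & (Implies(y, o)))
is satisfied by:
  {o: True, l: True, b: False}
  {l: True, b: False, o: False}
  {b: True, o: True, l: True}


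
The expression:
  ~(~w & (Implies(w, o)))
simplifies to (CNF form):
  w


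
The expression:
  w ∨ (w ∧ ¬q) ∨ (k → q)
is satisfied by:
  {w: True, q: True, k: False}
  {w: True, k: False, q: False}
  {q: True, k: False, w: False}
  {q: False, k: False, w: False}
  {w: True, q: True, k: True}
  {w: True, k: True, q: False}
  {q: True, k: True, w: False}


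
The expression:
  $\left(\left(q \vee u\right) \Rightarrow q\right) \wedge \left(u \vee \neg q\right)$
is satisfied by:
  {u: False, q: False}
  {q: True, u: True}


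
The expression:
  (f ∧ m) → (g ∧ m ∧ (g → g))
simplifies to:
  g ∨ ¬f ∨ ¬m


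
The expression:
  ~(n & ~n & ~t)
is always true.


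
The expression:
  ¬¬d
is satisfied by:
  {d: True}


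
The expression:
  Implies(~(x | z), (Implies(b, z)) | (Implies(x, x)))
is always true.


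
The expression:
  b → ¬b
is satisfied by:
  {b: False}


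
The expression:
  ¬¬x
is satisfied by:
  {x: True}


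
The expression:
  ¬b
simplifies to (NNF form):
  ¬b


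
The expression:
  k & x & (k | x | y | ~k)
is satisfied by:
  {x: True, k: True}


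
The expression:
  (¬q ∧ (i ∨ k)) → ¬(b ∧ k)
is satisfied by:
  {q: True, k: False, b: False}
  {k: False, b: False, q: False}
  {b: True, q: True, k: False}
  {b: True, k: False, q: False}
  {q: True, k: True, b: False}
  {k: True, q: False, b: False}
  {b: True, k: True, q: True}


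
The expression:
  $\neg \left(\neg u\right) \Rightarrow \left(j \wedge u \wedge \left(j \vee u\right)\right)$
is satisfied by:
  {j: True, u: False}
  {u: False, j: False}
  {u: True, j: True}


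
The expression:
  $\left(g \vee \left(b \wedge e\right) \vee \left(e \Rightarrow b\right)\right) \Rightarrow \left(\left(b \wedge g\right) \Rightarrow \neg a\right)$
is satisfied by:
  {g: False, a: False, b: False}
  {b: True, g: False, a: False}
  {a: True, g: False, b: False}
  {b: True, a: True, g: False}
  {g: True, b: False, a: False}
  {b: True, g: True, a: False}
  {a: True, g: True, b: False}


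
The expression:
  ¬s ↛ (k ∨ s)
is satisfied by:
  {k: False, s: False}


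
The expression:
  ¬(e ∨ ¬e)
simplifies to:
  False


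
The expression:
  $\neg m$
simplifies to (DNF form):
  $\neg m$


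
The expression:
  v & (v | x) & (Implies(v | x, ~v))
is never true.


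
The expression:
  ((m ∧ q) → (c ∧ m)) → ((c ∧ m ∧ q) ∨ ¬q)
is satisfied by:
  {m: True, q: False}
  {q: False, m: False}
  {q: True, m: True}


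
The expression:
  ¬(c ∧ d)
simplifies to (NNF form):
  ¬c ∨ ¬d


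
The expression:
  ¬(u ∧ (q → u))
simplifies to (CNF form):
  ¬u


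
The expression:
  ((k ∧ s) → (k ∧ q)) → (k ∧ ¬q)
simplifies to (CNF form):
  k ∧ ¬q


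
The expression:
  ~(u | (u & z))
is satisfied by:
  {u: False}


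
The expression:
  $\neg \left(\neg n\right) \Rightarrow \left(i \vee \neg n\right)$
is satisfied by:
  {i: True, n: False}
  {n: False, i: False}
  {n: True, i: True}


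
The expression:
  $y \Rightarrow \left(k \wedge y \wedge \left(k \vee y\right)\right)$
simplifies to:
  $k \vee \neg y$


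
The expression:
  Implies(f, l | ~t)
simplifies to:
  l | ~f | ~t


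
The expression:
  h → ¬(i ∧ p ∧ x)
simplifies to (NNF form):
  ¬h ∨ ¬i ∨ ¬p ∨ ¬x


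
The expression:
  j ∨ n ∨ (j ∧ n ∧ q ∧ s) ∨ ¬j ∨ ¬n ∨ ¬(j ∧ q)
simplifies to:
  True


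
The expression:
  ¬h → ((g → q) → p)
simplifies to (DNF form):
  h ∨ p ∨ (g ∧ ¬q)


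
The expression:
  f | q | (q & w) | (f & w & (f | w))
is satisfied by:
  {q: True, f: True}
  {q: True, f: False}
  {f: True, q: False}


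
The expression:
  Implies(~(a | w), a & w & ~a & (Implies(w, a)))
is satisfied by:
  {a: True, w: True}
  {a: True, w: False}
  {w: True, a: False}


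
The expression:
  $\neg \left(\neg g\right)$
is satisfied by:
  {g: True}


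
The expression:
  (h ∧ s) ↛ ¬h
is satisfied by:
  {h: True, s: True}


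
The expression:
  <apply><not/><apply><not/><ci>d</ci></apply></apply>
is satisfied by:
  {d: True}


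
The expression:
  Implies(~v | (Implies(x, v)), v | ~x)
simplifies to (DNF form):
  v | ~x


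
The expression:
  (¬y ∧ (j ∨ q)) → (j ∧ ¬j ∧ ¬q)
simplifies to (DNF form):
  y ∨ (¬j ∧ ¬q)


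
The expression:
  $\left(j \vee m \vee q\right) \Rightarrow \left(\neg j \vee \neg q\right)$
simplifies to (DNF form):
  $\neg j \vee \neg q$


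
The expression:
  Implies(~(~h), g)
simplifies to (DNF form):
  g | ~h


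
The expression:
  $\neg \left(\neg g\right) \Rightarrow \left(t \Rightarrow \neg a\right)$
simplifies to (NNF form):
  $\neg a \vee \neg g \vee \neg t$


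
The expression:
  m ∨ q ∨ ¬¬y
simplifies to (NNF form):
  m ∨ q ∨ y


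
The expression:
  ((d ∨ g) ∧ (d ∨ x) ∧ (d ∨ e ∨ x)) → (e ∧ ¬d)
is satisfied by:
  {e: True, d: False, g: False, x: False}
  {e: False, d: False, g: False, x: False}
  {x: True, e: True, d: False, g: False}
  {x: True, e: False, d: False, g: False}
  {e: True, g: True, x: False, d: False}
  {g: True, x: False, d: False, e: False}
  {x: True, g: True, e: True, d: False}


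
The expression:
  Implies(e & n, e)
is always true.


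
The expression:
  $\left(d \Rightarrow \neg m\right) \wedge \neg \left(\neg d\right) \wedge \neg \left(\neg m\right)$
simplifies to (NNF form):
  $\text{False}$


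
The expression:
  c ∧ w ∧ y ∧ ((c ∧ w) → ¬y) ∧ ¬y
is never true.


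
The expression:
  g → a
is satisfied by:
  {a: True, g: False}
  {g: False, a: False}
  {g: True, a: True}


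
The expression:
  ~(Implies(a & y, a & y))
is never true.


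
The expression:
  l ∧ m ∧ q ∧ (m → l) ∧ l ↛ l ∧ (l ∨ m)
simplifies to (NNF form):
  False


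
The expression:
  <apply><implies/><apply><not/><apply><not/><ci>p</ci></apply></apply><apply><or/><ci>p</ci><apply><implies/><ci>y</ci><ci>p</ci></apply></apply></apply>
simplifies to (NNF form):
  <true/>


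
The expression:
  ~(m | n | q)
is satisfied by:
  {n: False, q: False, m: False}


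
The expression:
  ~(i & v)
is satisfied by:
  {v: False, i: False}
  {i: True, v: False}
  {v: True, i: False}


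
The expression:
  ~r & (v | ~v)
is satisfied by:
  {r: False}


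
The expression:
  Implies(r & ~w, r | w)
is always true.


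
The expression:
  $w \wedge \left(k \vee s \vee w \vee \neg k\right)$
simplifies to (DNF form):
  $w$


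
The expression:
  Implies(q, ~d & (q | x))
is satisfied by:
  {q: False, d: False}
  {d: True, q: False}
  {q: True, d: False}


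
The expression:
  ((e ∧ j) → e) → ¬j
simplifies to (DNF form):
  ¬j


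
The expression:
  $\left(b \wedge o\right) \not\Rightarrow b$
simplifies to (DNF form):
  $\text{False}$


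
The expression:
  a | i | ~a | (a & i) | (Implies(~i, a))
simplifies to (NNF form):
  True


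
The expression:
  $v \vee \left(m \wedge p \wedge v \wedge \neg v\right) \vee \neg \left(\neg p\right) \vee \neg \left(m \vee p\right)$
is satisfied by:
  {p: True, v: True, m: False}
  {p: True, m: False, v: False}
  {v: True, m: False, p: False}
  {v: False, m: False, p: False}
  {p: True, v: True, m: True}
  {p: True, m: True, v: False}
  {v: True, m: True, p: False}


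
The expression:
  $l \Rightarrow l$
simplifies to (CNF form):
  $\text{True}$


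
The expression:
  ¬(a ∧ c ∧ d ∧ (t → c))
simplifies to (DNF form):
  ¬a ∨ ¬c ∨ ¬d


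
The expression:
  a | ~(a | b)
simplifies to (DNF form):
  a | ~b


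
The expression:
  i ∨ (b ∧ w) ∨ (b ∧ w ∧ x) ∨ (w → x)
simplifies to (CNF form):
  b ∨ i ∨ x ∨ ¬w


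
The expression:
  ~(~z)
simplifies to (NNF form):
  z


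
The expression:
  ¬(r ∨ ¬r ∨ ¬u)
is never true.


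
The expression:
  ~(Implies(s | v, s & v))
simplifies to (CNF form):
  (s | v) & (s | ~s) & (v | ~v) & (~s | ~v)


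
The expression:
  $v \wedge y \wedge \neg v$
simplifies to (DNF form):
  $\text{False}$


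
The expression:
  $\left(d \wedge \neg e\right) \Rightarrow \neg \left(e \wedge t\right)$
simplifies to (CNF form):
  $\text{True}$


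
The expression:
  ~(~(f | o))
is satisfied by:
  {o: True, f: True}
  {o: True, f: False}
  {f: True, o: False}


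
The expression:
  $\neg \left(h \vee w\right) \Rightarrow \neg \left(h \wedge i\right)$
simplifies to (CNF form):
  $\text{True}$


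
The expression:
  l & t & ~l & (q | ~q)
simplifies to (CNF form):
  False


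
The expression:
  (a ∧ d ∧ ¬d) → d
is always true.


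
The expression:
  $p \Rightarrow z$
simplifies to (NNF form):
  $z \vee \neg p$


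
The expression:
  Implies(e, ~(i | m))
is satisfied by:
  {i: False, e: False, m: False}
  {m: True, i: False, e: False}
  {i: True, m: False, e: False}
  {m: True, i: True, e: False}
  {e: True, m: False, i: False}


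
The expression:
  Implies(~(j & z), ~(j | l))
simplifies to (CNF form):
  (j | ~j) & (j | ~l) & (z | ~j) & (z | ~l)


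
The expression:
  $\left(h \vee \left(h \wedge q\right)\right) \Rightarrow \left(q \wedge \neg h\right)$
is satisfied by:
  {h: False}


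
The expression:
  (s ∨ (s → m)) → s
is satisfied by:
  {s: True}


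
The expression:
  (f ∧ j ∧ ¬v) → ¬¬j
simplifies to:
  True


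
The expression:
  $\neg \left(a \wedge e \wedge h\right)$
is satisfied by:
  {h: False, e: False, a: False}
  {a: True, h: False, e: False}
  {e: True, h: False, a: False}
  {a: True, e: True, h: False}
  {h: True, a: False, e: False}
  {a: True, h: True, e: False}
  {e: True, h: True, a: False}


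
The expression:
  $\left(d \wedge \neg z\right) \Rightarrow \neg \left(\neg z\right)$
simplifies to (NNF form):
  $z \vee \neg d$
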